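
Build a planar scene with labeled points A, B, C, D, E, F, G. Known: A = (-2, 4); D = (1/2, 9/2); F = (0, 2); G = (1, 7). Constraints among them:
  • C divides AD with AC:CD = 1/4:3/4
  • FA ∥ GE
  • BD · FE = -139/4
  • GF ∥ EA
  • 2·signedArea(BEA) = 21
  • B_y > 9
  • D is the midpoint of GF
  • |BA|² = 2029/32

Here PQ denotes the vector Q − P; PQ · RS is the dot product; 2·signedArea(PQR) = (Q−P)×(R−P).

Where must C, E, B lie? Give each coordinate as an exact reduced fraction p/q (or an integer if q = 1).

1. C_x = -11/8  [C divides AD with AC:CD = 1/4:3/4]
2. C_y = 33/8  [C divides AD with AC:CD = 1/4:3/4]
   → C = (-11/8, 33/8)
3. E_x = -1  [GF ∥ EA ∩ FA ∥ GE]
4. E_y = 9  [GF ∥ EA ∩ FA ∥ GE]
   → E = (-1, 9)
5. B_x = 27/8  [2·signedArea(BEA) = 21 ∩ BD · FE = -139/4]
6. B_y = 79/8  [2·signedArea(BEA) = 21 ∩ BD · FE = -139/4]
   → B = (27/8, 79/8)

B = (27/8, 79/8)
C = (-11/8, 33/8)
E = (-1, 9)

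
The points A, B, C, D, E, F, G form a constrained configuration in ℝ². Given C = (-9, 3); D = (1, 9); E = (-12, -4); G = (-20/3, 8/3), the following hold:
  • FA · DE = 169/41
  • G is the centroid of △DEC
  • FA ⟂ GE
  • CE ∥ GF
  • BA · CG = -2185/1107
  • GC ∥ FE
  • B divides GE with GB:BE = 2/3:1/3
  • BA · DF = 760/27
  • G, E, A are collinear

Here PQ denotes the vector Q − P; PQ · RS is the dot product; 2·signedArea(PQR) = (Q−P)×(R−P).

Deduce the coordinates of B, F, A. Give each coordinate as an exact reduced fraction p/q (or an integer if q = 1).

A = (-1384/123, -377/123)
B = (-92/9, -16/9)
F = (-29/3, -13/3)

1. B_x = -92/9  [B divides GE with GB:BE = 2/3:1/3]
2. B_y = -16/9  [B divides GE with GB:BE = 2/3:1/3]
   → B = (-92/9, -16/9)
3. F_x = -29/3  [GC ∥ FE ∩ CE ∥ GF]
4. F_y = -13/3  [GC ∥ FE ∩ CE ∥ GF]
   → F = (-29/3, -13/3)
5. A_x = -1384/123  [G, E, A are collinear ∩ FA ⟂ GE]
6. A_y = -377/123  [G, E, A are collinear ∩ FA ⟂ GE]
   → A = (-1384/123, -377/123)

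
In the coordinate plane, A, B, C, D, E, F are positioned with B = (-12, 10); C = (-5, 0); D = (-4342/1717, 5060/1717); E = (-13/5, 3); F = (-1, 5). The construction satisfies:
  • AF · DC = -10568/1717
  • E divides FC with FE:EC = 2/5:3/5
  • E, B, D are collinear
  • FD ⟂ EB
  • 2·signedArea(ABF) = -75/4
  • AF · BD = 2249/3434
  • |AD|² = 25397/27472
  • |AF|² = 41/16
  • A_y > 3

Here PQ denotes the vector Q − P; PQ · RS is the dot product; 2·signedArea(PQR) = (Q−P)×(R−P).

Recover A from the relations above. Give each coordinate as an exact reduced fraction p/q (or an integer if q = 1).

1. A_x = -2  [2·signedArea(ABF) = -75/4 ∩ AF · DC = -10568/1717]
2. A_y = 15/4  [2·signedArea(ABF) = -75/4 ∩ AF · DC = -10568/1717]
   → A = (-2, 15/4)

A = (-2, 15/4)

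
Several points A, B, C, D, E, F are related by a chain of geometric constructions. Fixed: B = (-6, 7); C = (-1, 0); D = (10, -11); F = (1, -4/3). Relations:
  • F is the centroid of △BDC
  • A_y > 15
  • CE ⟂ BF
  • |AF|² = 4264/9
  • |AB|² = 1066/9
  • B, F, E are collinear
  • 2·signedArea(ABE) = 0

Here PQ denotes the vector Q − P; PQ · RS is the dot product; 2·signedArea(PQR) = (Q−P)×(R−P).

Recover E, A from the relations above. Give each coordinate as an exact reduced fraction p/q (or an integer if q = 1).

A = (-13, 46/3)
E = (-258/533, 231/533)

1. E_x = -258/533  [B, F, E are collinear ∩ CE ⟂ BF]
2. E_y = 231/533  [B, F, E are collinear ∩ CE ⟂ BF]
   → E = (-258/533, 231/533)
3. A_x = -13  [line 3500/533·x + 2940/533·y + 420/533 = 0 ∩ |AB|² = 1066/9]
4. A_y = 46/3  [line 3500/533·x + 2940/533·y + 420/533 = 0 ∩ |AB|² = 1066/9]
   → A = (-13, 46/3)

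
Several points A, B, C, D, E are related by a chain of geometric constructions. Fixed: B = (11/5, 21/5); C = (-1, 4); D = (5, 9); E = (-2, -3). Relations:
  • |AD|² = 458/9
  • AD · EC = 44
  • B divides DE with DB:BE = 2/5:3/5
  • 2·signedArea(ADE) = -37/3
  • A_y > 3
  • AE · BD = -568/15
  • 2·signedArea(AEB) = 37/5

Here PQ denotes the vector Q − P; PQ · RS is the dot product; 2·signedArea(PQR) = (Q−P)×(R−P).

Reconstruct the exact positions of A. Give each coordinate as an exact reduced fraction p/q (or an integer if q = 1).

1. A_x = 2/3  [AD · EC = 44 ∩ AE · BD = -568/15]
2. A_y = 10/3  [AD · EC = 44 ∩ AE · BD = -568/15]
   → A = (2/3, 10/3)

A = (2/3, 10/3)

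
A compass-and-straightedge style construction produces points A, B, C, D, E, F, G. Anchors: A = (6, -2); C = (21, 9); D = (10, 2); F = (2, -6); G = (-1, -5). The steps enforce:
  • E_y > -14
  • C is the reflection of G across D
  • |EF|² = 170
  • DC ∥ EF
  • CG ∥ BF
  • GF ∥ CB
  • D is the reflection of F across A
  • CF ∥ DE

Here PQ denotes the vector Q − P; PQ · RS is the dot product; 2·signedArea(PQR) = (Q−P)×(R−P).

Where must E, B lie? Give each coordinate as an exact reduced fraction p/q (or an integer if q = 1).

1. E_x = -9  [DC ∥ EF ∩ CF ∥ DE]
2. E_y = -13  [DC ∥ EF ∩ CF ∥ DE]
   → E = (-9, -13)
3. B_x = 24  [CG ∥ BF ∩ GF ∥ CB]
4. B_y = 8  [CG ∥ BF ∩ GF ∥ CB]
   → B = (24, 8)

B = (24, 8)
E = (-9, -13)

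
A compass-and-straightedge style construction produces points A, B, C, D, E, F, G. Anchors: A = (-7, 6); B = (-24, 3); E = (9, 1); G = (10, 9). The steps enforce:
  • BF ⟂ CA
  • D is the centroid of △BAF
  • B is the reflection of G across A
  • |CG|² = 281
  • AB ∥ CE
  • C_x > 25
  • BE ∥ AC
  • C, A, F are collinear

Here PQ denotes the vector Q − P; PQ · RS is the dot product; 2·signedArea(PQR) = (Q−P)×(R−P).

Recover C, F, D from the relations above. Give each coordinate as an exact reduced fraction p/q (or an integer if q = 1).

1. C_x = 26  [AB ∥ CE ∩ BE ∥ AC]
2. C_y = 4  [AB ∥ CE ∩ BE ∥ AC]
   → C = (26, 4)
3. F_x = -25966/1093  [C, A, F are collinear ∩ BF ⟂ CA]
4. F_y = 7668/1093  [C, A, F are collinear ∩ BF ⟂ CA]
   → F = (-25966/1093, 7668/1093)
5. D_x = -59849/3279  [D is the centroid of △BAF]
6. D_y = 5835/1093  [D is the centroid of △BAF]
   → D = (-59849/3279, 5835/1093)

C = (26, 4)
D = (-59849/3279, 5835/1093)
F = (-25966/1093, 7668/1093)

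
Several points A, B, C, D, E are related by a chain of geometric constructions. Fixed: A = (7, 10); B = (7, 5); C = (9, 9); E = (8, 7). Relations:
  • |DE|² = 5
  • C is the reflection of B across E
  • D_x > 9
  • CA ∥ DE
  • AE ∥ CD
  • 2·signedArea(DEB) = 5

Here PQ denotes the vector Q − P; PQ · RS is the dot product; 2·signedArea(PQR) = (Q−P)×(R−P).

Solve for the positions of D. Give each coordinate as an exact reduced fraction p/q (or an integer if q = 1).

1. D_x = 10  [CA ∥ DE ∩ AE ∥ CD]
2. D_y = 6  [CA ∥ DE ∩ AE ∥ CD]
   → D = (10, 6)

D = (10, 6)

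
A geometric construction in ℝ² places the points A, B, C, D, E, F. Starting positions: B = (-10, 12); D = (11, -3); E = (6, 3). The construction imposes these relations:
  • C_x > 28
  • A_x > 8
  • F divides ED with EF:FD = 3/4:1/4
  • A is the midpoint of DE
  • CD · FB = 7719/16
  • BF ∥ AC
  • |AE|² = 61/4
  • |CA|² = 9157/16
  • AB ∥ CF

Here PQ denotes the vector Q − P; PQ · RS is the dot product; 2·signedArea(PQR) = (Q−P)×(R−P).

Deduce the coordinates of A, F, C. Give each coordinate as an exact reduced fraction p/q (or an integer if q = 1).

A = (17/2, 0)
C = (113/4, -27/2)
F = (39/4, -3/2)

1. A_x = 17/2  [A is the midpoint of DE]
2. A_y = 0  [A is the midpoint of DE]
   → A = (17/2, 0)
3. F_x = 39/4  [F divides ED with EF:FD = 3/4:1/4]
4. F_y = -3/2  [F divides ED with EF:FD = 3/4:1/4]
   → F = (39/4, -3/2)
5. C_x = 113/4  [AB ∥ CF ∩ BF ∥ AC]
6. C_y = -27/2  [AB ∥ CF ∩ BF ∥ AC]
   → C = (113/4, -27/2)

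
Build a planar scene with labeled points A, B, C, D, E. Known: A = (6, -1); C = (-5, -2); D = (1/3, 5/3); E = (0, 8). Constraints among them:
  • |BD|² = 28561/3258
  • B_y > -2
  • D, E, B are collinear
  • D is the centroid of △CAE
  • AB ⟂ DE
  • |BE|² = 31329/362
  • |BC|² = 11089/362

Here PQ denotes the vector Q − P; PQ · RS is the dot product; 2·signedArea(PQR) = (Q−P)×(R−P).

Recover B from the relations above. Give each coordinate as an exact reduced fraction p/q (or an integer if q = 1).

B = (177/362, -467/362)

1. B_x = 177/362  [D, E, B are collinear ∩ AB ⟂ DE]
2. B_y = -467/362  [D, E, B are collinear ∩ AB ⟂ DE]
   → B = (177/362, -467/362)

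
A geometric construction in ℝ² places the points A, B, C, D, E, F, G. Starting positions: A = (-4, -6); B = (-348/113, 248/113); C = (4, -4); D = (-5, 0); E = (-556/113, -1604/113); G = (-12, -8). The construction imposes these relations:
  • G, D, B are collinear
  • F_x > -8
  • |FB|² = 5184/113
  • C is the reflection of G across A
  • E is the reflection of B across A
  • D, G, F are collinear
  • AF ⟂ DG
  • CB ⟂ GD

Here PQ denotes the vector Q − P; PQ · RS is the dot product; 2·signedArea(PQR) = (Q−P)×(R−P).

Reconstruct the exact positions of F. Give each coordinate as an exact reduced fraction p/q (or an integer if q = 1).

F = (-852/113, -328/113)

1. F_x = -852/113  [D, G, F are collinear ∩ AF ⟂ DG]
2. F_y = -328/113  [D, G, F are collinear ∩ AF ⟂ DG]
   → F = (-852/113, -328/113)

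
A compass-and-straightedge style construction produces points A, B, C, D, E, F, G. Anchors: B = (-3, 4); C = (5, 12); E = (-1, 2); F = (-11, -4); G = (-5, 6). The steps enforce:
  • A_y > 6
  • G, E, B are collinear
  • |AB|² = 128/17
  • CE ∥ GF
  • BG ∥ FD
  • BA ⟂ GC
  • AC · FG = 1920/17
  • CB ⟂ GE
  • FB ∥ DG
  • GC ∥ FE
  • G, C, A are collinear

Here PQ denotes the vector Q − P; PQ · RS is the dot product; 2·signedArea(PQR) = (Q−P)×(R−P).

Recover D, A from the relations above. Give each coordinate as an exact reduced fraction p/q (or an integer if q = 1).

A = (-75/17, 108/17)
D = (-13, -2)

1. D_x = -13  [FB ∥ DG ∩ BG ∥ FD]
2. D_y = -2  [FB ∥ DG ∩ BG ∥ FD]
   → D = (-13, -2)
3. A_x = -75/17  [G, C, A are collinear ∩ BA ⟂ GC]
4. A_y = 108/17  [G, C, A are collinear ∩ BA ⟂ GC]
   → A = (-75/17, 108/17)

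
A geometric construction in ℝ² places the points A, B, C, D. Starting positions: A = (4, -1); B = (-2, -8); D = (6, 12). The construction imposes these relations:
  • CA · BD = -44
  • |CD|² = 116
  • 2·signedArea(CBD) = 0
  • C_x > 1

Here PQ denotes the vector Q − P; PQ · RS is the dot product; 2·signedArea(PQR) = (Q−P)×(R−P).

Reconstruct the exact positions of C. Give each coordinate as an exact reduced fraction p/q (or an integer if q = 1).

1. C_x = 2  [2·signedArea(CBD) = 0 ∩ CA · BD = -44]
2. C_y = 2  [2·signedArea(CBD) = 0 ∩ CA · BD = -44]
   → C = (2, 2)

C = (2, 2)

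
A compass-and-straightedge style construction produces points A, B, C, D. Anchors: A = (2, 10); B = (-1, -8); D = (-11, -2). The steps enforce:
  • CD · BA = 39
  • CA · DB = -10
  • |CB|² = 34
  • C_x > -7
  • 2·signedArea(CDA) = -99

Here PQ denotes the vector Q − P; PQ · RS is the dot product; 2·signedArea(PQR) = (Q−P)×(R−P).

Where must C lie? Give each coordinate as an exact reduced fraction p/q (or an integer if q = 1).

1. C_x = -6  [CD · BA = 39 ∩ 2·signedArea(CDA) = -99]
2. C_y = -5  [CD · BA = 39 ∩ 2·signedArea(CDA) = -99]
   → C = (-6, -5)

C = (-6, -5)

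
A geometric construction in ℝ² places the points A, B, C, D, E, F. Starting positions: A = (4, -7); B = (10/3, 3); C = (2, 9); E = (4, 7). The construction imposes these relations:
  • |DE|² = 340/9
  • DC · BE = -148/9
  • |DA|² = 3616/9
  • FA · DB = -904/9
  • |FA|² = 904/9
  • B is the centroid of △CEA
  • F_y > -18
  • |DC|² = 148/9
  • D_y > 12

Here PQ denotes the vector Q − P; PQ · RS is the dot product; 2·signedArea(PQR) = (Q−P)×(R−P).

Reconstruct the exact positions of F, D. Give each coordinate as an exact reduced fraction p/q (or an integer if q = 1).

1. D_x = 8/3  [line -2/3·x + -4·y + 484/9 = 0 ∩ |DA|² = 3616/9]
2. D_y = 13  [line -2/3·x + -4·y + 484/9 = 0 ∩ |DA|² = 3616/9]
   → D = (8/3, 13)
3. F_x = 14/3  [line -2/3·x + 10·y + 1558/9 = 0 ∩ |FA|² = 904/9]
4. F_y = -17  [line -2/3·x + 10·y + 1558/9 = 0 ∩ |FA|² = 904/9]
   → F = (14/3, -17)

D = (8/3, 13)
F = (14/3, -17)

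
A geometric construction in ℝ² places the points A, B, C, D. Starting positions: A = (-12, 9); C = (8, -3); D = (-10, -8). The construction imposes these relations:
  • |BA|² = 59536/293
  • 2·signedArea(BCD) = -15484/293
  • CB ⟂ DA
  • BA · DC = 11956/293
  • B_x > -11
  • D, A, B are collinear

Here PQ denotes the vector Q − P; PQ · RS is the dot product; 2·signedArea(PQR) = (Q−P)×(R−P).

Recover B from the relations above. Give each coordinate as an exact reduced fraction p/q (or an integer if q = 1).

1. B_x = -3028/293  [D, A, B are collinear ∩ CB ⟂ DA]
2. B_y = -1511/293  [D, A, B are collinear ∩ CB ⟂ DA]
   → B = (-3028/293, -1511/293)

B = (-3028/293, -1511/293)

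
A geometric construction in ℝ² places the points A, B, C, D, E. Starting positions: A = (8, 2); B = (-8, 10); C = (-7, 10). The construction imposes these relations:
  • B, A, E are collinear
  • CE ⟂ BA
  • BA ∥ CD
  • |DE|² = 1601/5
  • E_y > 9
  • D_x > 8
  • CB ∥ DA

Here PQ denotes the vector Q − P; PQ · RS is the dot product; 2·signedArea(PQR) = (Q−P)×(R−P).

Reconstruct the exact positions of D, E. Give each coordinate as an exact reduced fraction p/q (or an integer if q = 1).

D = (9, 2)
E = (-36/5, 48/5)

1. D_x = 9  [CB ∥ DA ∩ BA ∥ CD]
2. D_y = 2  [CB ∥ DA ∩ BA ∥ CD]
   → D = (9, 2)
3. E_x = -36/5  [B, A, E are collinear ∩ CE ⟂ BA]
4. E_y = 48/5  [B, A, E are collinear ∩ CE ⟂ BA]
   → E = (-36/5, 48/5)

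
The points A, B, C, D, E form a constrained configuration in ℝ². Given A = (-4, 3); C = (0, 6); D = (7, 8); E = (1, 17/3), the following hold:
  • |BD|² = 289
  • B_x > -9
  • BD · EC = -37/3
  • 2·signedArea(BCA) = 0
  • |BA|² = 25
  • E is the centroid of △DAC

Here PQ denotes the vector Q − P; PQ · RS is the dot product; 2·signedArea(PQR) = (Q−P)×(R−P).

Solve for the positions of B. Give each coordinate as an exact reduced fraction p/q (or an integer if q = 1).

1. B_x = -8  [2·signedArea(BCA) = 0 ∩ BD · EC = -37/3]
2. B_y = 0  [2·signedArea(BCA) = 0 ∩ BD · EC = -37/3]
   → B = (-8, 0)

B = (-8, 0)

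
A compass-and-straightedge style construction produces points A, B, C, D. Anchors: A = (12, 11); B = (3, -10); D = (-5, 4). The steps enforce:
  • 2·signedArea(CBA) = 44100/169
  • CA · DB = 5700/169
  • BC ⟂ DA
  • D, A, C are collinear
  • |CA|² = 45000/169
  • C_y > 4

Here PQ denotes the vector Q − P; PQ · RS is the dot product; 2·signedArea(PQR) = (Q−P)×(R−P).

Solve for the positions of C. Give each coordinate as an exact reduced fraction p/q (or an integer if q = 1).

C = (-522/169, 809/169)

1. C_x = -522/169  [D, A, C are collinear ∩ BC ⟂ DA]
2. C_y = 809/169  [D, A, C are collinear ∩ BC ⟂ DA]
   → C = (-522/169, 809/169)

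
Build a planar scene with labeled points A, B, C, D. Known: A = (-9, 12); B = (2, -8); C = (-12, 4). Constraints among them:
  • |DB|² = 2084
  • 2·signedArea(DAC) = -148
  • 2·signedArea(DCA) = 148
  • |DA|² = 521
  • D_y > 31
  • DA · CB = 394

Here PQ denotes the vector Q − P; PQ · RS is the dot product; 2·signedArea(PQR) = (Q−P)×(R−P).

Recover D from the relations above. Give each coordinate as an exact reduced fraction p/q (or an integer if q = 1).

D = (-20, 32)

1. D_x = -20  [2·signedArea(DCA) = 148 ∩ DA · CB = 394]
2. D_y = 32  [2·signedArea(DCA) = 148 ∩ DA · CB = 394]
   → D = (-20, 32)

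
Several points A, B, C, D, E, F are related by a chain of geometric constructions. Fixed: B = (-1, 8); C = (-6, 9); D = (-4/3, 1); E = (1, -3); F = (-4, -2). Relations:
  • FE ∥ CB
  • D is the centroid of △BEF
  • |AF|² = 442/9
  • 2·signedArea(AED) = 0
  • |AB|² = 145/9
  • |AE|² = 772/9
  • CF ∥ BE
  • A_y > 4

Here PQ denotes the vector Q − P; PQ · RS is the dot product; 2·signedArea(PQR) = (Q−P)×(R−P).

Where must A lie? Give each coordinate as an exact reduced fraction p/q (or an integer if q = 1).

A = (-11/3, 5)

1. A_x = -11/3  [line -4·x + -7/3·y + -3 = 0 ∩ |AE|² = 772/9]
2. A_y = 5  [line -4·x + -7/3·y + -3 = 0 ∩ |AE|² = 772/9]
   → A = (-11/3, 5)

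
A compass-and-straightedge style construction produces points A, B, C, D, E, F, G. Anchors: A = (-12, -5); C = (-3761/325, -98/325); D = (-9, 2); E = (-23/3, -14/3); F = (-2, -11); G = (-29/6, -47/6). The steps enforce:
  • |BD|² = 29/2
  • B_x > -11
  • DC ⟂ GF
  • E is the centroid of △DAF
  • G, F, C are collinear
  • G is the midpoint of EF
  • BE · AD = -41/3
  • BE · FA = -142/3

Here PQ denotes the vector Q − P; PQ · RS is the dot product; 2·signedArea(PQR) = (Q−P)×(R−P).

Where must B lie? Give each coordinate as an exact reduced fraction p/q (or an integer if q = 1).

1. B_x = -21/2  [BE · FA = -142/3 ∩ BE · AD = -41/3]
2. B_y = -3/2  [BE · FA = -142/3 ∩ BE · AD = -41/3]
   → B = (-21/2, -3/2)

B = (-21/2, -3/2)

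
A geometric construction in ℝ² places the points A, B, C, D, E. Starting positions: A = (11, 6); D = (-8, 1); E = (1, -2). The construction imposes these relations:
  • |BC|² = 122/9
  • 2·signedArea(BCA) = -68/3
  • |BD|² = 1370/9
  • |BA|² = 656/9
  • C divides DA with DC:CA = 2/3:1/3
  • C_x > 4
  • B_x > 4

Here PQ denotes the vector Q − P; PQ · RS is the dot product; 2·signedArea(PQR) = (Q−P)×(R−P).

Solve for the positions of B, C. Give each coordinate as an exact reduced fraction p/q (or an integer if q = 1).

1. C_x = 14/3  [C divides DA with DC:CA = 2/3:1/3]
2. C_y = 13/3  [C divides DA with DC:CA = 2/3:1/3]
   → C = (14/3, 13/3)
3. B_x = 13/3  [line -5/3·x + 19/3·y + 3 = 0 ∩ |BD|² = 1370/9]
4. B_y = 2/3  [line -5/3·x + 19/3·y + 3 = 0 ∩ |BD|² = 1370/9]
   → B = (13/3, 2/3)

B = (13/3, 2/3)
C = (14/3, 13/3)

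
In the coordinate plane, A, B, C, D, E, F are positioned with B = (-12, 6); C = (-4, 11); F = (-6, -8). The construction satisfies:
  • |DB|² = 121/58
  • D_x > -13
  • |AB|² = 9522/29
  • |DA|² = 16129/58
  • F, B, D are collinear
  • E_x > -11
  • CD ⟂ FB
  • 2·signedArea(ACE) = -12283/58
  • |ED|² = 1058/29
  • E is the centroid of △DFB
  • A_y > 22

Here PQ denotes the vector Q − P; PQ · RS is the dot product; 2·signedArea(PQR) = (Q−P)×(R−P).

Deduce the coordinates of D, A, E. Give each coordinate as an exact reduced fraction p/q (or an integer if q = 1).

A = (-555/29, 657/29)
D = (-729/58, 425/58)
E = (-591/58, 103/58)

1. D_x = -729/58  [F, B, D are collinear ∩ CD ⟂ FB]
2. D_y = 425/58  [F, B, D are collinear ∩ CD ⟂ FB]
   → D = (-729/58, 425/58)
3. E_x = -591/58  [E is the centroid of △DFB]
4. E_y = 103/58  [E is the centroid of △DFB]
   → E = (-591/58, 103/58)
5. A_x = -555/29  [line 535/58·x + -359/58·y + 9186/29 = 0 ∩ |AB|² = 9522/29]
6. A_y = 657/29  [line 535/58·x + -359/58·y + 9186/29 = 0 ∩ |AB|² = 9522/29]
   → A = (-555/29, 657/29)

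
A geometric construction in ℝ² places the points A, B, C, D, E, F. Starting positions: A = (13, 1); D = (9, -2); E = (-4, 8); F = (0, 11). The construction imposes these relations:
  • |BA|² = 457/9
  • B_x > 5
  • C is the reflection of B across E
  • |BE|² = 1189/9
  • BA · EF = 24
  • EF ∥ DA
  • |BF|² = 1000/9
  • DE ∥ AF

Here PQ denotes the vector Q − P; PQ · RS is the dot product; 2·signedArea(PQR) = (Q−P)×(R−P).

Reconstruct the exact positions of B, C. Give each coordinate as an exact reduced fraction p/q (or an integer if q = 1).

1. B_x = 6  [line -4·x + -3·y + 31 = 0 ∩ |BF|² = 1000/9]
2. B_y = 7/3  [line -4·x + -3·y + 31 = 0 ∩ |BF|² = 1000/9]
   → B = (6, 7/3)
3. C_x = -14  [C is the reflection of B across E]
4. C_y = 41/3  [C is the reflection of B across E]
   → C = (-14, 41/3)

B = (6, 7/3)
C = (-14, 41/3)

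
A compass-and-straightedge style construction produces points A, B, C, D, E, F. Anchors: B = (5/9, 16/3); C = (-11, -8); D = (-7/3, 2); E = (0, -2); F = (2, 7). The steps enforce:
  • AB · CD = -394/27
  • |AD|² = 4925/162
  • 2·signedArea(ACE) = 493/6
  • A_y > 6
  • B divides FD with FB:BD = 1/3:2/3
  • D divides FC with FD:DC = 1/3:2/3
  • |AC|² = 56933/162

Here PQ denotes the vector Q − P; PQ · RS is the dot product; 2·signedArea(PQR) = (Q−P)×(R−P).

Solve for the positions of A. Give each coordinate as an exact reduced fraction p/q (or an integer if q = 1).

1. A_x = 23/18  [2·signedArea(ACE) = 493/6 ∩ AB · CD = -394/27]
2. A_y = 37/6  [2·signedArea(ACE) = 493/6 ∩ AB · CD = -394/27]
   → A = (23/18, 37/6)

A = (23/18, 37/6)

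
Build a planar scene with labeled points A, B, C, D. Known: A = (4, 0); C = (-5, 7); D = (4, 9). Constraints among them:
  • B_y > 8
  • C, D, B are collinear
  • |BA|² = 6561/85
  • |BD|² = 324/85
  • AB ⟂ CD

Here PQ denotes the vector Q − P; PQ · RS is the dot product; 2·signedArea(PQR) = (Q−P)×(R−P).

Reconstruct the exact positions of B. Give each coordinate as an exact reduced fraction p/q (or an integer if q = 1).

B = (178/85, 729/85)

1. B_x = 178/85  [C, D, B are collinear ∩ AB ⟂ CD]
2. B_y = 729/85  [C, D, B are collinear ∩ AB ⟂ CD]
   → B = (178/85, 729/85)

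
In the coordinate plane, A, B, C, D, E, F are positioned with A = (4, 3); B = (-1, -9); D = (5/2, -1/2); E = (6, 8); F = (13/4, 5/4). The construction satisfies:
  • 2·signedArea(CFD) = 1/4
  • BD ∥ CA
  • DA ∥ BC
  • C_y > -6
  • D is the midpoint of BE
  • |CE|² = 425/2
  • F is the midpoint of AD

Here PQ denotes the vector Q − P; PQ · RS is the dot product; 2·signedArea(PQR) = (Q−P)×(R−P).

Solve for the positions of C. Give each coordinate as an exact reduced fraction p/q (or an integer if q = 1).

1. C_x = 1/2  [BD ∥ CA ∩ DA ∥ BC]
2. C_y = -11/2  [BD ∥ CA ∩ DA ∥ BC]
   → C = (1/2, -11/2)

C = (1/2, -11/2)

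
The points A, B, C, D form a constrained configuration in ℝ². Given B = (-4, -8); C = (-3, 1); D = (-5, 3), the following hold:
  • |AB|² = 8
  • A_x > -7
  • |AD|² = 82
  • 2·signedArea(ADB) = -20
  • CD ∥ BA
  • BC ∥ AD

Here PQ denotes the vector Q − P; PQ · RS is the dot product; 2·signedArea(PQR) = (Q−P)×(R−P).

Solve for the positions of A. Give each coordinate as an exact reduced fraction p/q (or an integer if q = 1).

1. A_x = -6  [BC ∥ AD ∩ CD ∥ BA]
2. A_y = -6  [BC ∥ AD ∩ CD ∥ BA]
   → A = (-6, -6)

A = (-6, -6)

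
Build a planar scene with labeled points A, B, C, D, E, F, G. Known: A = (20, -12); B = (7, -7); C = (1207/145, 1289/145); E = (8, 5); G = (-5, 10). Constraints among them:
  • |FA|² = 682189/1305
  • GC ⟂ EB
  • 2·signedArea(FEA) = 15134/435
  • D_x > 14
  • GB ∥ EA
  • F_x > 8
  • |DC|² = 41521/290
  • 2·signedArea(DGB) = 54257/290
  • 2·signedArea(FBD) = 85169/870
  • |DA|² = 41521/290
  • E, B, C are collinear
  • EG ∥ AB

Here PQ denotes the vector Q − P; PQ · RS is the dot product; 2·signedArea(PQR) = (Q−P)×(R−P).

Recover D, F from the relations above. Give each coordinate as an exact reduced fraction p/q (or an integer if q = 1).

D = (4107/290, -451/290)
F = (3574/435, 1101/145)

1. D_x = 4107/290  [line 17·x + 12·y + -64407/290 = 0 ∩ |DC|² = 41521/290]
2. D_y = -451/290  [line 17·x + 12·y + -64407/290 = 0 ∩ |DC|² = 41521/290]
   → D = (4107/290, -451/290)
3. F_x = 3574/435  [2·signedArea(FEA) = 15134/435 ∩ 2·signedArea(FBD) = 85169/870]
4. F_y = 1101/145  [2·signedArea(FEA) = 15134/435 ∩ 2·signedArea(FBD) = 85169/870]
   → F = (3574/435, 1101/145)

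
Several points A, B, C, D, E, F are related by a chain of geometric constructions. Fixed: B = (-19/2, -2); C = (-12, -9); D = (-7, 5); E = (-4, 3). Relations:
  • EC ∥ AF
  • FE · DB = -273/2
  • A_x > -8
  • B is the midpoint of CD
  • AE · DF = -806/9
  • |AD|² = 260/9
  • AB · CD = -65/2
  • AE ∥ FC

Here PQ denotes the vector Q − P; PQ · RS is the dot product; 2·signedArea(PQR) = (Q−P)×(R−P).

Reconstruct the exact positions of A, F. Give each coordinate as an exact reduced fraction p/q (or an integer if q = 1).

1. A_x = -23/3  [line -5·x + -14·y + -43 = 0 ∩ |AD|² = 260/9]
2. A_y = -1/3  [line -5·x + -14·y + -43 = 0 ∩ |AD|² = 260/9]
   → A = (-23/3, -1/3)
3. F_x = -47/3  [AE ∥ FC ∩ EC ∥ AF]
4. F_y = -37/3  [AE ∥ FC ∩ EC ∥ AF]
   → F = (-47/3, -37/3)

A = (-23/3, -1/3)
F = (-47/3, -37/3)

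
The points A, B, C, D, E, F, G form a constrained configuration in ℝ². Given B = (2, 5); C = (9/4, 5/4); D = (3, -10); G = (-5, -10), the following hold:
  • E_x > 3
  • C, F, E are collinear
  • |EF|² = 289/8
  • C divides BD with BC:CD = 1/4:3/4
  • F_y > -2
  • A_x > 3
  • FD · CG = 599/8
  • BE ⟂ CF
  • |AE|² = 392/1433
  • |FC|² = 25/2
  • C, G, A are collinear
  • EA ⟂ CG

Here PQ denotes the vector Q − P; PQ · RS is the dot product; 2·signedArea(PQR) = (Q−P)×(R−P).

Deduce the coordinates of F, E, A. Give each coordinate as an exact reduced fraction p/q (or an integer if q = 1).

1. F_x = -1/4  [line 29/4·x + 45/4·y + 127/8 = 0 ∩ |FC|² = 25/2]
2. F_y = -5/4  [line 29/4·x + 45/4·y + 127/8 = 0 ∩ |FC|² = 25/2]
   → F = (-1/4, -5/4)
3. E_x = 4  [C, F, E are collinear ∩ BE ⟂ CF]
4. E_y = 3  [C, F, E are collinear ∩ BE ⟂ CF]
   → E = (4, 3)
5. A_x = 5102/1433  [C, G, A are collinear ∩ EA ⟂ CG]
6. A_y = 4705/1433  [C, G, A are collinear ∩ EA ⟂ CG]
   → A = (5102/1433, 4705/1433)

A = (5102/1433, 4705/1433)
E = (4, 3)
F = (-1/4, -5/4)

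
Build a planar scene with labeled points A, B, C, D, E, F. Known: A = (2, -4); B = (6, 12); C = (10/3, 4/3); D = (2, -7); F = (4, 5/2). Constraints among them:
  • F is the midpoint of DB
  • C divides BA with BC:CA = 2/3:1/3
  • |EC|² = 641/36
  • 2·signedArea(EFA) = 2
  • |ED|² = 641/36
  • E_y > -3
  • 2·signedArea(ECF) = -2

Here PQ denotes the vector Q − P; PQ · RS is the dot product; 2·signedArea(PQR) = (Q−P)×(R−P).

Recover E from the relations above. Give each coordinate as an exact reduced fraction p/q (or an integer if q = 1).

E = (8/3, -17/6)

1. E_x = 8/3  [2·signedArea(EFA) = 2 ∩ 2·signedArea(ECF) = -2]
2. E_y = -17/6  [2·signedArea(EFA) = 2 ∩ 2·signedArea(ECF) = -2]
   → E = (8/3, -17/6)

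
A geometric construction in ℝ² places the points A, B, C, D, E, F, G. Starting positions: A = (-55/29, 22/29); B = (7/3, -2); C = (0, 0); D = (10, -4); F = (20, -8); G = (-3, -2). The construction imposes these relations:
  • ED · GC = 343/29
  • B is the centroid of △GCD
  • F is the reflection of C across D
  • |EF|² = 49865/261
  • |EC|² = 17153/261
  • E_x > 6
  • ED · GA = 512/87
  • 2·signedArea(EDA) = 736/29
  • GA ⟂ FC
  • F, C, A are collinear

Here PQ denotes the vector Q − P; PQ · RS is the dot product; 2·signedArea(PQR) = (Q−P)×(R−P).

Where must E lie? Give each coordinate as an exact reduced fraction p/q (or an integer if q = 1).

1. E_x = 571/87  [ED · GA = 512/87 ∩ ED · GC = 343/29]
2. E_y = -138/29  [ED · GA = 512/87 ∩ ED · GC = 343/29]
   → E = (571/87, -138/29)

E = (571/87, -138/29)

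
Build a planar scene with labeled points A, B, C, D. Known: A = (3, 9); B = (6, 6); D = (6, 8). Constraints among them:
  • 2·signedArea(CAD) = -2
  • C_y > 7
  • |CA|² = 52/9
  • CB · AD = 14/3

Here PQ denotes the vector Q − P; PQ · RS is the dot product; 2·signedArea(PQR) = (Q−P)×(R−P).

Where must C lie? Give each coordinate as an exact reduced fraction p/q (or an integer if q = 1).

C = (5, 23/3)

1. C_x = 5  [CB · AD = 14/3 ∩ 2·signedArea(CAD) = -2]
2. C_y = 23/3  [CB · AD = 14/3 ∩ 2·signedArea(CAD) = -2]
   → C = (5, 23/3)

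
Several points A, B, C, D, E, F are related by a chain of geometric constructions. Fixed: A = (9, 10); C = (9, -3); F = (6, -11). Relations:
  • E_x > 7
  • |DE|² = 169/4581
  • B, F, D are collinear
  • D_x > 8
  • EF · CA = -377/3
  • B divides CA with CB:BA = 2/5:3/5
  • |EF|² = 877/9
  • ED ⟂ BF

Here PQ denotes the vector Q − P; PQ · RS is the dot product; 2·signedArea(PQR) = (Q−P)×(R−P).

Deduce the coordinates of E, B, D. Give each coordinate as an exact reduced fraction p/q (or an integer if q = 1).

1. E_y = -4/3  [EF · CA = -377/3]
2. E_x = 8  [|EF|² = 877/9]
   → E = (8, -4/3)
3. B_x = 9  [B divides CA with CB:BA = 2/5:3/5]
4. B_y = 11/5  [B divides CA with CB:BA = 2/5:3/5]
   → B = (9, 11/5)
5. D_x = 12502/1527  [B, F, D are collinear ∩ ED ⟂ BF]
6. D_y = -2101/1527  [B, F, D are collinear ∩ ED ⟂ BF]
   → D = (12502/1527, -2101/1527)

B = (9, 11/5)
D = (12502/1527, -2101/1527)
E = (8, -4/3)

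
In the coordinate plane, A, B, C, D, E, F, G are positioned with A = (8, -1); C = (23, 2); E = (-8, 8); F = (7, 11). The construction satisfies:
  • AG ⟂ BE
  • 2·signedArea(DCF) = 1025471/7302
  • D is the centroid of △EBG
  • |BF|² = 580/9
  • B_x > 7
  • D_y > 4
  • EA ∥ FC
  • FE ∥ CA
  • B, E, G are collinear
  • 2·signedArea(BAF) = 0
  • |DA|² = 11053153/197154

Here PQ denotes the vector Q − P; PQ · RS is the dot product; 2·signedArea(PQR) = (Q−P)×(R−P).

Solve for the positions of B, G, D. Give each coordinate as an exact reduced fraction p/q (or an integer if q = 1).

B = (23/3, 3)
D = (64217/21906, 32941/7302)
G = (22217/2434, 6167/2434)

1. B_x = 23/3  [line -12·x + -1·y + 95 = 0 ∩ |BF|² = 580/9]
2. B_y = 3  [line -12·x + -1·y + 95 = 0 ∩ |BF|² = 580/9]
   → B = (23/3, 3)
3. G_x = 22217/2434  [B, E, G are collinear ∩ AG ⟂ BE]
4. G_y = 6167/2434  [B, E, G are collinear ∩ AG ⟂ BE]
   → G = (22217/2434, 6167/2434)
5. D_x = 64217/21906  [D is the centroid of △EBG]
6. D_y = 32941/7302  [D is the centroid of △EBG]
   → D = (64217/21906, 32941/7302)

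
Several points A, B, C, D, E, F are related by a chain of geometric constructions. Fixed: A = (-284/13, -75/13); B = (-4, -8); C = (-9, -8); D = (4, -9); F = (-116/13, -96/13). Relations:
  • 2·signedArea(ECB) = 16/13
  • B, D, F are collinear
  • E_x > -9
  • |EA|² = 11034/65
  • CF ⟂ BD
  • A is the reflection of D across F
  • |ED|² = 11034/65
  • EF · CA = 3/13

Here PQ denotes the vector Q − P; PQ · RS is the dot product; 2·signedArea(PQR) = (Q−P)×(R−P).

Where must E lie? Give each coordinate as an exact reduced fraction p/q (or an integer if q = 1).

1. E_x = -583/65  [2·signedArea(ECB) = 16/13 ∩ EF · CA = 3/13]
2. E_y = -504/65  [2·signedArea(ECB) = 16/13 ∩ EF · CA = 3/13]
   → E = (-583/65, -504/65)

E = (-583/65, -504/65)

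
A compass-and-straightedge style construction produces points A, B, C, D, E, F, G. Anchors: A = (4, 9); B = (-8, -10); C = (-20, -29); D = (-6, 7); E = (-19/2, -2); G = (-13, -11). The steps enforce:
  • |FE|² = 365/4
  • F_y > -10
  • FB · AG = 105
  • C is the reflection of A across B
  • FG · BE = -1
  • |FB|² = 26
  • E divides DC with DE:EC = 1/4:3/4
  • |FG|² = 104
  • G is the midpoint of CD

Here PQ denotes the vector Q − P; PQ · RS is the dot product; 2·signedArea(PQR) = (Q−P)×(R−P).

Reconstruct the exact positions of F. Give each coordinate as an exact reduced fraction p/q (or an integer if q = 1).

F = (-3, -9)

1. F_x = -3  [FG · BE = -1 ∩ FB · AG = 105]
2. F_y = -9  [FG · BE = -1 ∩ FB · AG = 105]
   → F = (-3, -9)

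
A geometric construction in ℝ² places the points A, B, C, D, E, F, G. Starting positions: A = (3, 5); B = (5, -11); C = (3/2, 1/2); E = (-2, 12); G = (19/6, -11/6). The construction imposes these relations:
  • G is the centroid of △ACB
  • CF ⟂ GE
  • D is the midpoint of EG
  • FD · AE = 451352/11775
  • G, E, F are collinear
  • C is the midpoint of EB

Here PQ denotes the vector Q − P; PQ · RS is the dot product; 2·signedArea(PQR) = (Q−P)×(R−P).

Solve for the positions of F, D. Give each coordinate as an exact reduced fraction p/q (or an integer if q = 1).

1. F_x = 17253/7850  [G, E, F are collinear ∩ CF ⟂ GE]
2. F_y = 5971/7850  [G, E, F are collinear ∩ CF ⟂ GE]
   → F = (17253/7850, 5971/7850)
3. D_x = 7/12  [D is the midpoint of EG]
4. D_y = 61/12  [D is the midpoint of EG]
   → D = (7/12, 61/12)

D = (7/12, 61/12)
F = (17253/7850, 5971/7850)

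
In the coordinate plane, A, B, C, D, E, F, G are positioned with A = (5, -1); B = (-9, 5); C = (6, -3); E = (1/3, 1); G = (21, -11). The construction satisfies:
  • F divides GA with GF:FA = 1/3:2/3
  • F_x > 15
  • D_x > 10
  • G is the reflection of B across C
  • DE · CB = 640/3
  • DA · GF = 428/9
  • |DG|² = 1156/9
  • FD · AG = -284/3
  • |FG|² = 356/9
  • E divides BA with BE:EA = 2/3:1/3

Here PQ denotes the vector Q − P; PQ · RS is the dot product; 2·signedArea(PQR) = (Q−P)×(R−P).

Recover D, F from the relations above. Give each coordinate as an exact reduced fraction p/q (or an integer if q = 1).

D = (11, -17/3)
F = (47/3, -23/3)

1. D_x = 11  [line 15·x + -8·y + -631/3 = 0 ∩ |DG|² = 1156/9]
2. D_y = -17/3  [line 15·x + -8·y + -631/3 = 0 ∩ |DG|² = 1156/9]
   → D = (11, -17/3)
3. F_x = 47/3  [F divides GA with GF:FA = 1/3:2/3]
4. F_y = -23/3  [F divides GA with GF:FA = 1/3:2/3]
   → F = (47/3, -23/3)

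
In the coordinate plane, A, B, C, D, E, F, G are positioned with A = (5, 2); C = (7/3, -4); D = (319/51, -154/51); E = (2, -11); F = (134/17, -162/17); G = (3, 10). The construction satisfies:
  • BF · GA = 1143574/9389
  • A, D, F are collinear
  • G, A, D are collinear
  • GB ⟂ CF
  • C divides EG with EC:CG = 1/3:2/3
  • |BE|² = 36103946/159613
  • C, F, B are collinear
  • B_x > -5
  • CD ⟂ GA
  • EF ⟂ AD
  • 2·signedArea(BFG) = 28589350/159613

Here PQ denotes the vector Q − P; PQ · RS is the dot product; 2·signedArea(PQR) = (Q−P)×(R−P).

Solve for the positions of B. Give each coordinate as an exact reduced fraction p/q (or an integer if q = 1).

B = (-691461/159613, 421680/159613)

1. B_x = -691461/159613  [C, F, B are collinear ∩ GB ⟂ CF]
2. B_y = 421680/159613  [C, F, B are collinear ∩ GB ⟂ CF]
   → B = (-691461/159613, 421680/159613)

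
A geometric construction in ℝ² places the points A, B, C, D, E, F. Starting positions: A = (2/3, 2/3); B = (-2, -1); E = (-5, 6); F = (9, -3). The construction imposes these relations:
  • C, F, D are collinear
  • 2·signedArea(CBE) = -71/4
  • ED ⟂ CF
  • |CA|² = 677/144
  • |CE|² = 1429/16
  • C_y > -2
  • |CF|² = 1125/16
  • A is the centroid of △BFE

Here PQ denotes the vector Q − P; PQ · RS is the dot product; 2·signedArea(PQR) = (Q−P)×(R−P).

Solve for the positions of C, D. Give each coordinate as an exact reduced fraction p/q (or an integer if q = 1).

C = (3/4, -3/2)
D = (-767/125, -31/125)

1. C_x = 3/4  [line -7·x + -3·y + 3/4 = 0 ∩ |CF|² = 1125/16]
2. C_y = -3/2  [line -7·x + -3·y + 3/4 = 0 ∩ |CF|² = 1125/16]
   → C = (3/4, -3/2)
3. D_x = -767/125  [C, F, D are collinear ∩ ED ⟂ CF]
4. D_y = -31/125  [C, F, D are collinear ∩ ED ⟂ CF]
   → D = (-767/125, -31/125)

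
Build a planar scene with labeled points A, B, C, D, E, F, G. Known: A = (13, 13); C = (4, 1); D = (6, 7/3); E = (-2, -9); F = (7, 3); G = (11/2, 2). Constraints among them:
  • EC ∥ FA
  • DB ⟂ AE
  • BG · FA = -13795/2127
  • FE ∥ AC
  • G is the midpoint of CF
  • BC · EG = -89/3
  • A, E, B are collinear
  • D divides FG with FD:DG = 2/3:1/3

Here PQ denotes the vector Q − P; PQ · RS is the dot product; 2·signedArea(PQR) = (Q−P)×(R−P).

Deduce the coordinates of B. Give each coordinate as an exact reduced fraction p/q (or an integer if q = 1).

1. B_x = 4122/709  [A, E, B are collinear ∩ DB ⟂ AE]
2. B_y = 5233/2127  [A, E, B are collinear ∩ DB ⟂ AE]
   → B = (4122/709, 5233/2127)

B = (4122/709, 5233/2127)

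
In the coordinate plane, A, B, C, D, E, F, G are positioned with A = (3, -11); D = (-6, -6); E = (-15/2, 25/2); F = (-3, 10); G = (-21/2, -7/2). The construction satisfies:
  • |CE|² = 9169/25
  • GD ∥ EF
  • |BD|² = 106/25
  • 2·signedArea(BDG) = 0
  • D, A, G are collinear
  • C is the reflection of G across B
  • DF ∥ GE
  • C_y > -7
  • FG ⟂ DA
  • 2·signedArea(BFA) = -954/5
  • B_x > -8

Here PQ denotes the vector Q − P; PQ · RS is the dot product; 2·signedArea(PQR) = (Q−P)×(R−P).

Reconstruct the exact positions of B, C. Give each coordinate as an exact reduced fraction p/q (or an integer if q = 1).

1. B_x = -39/5  [2·signedArea(BDG) = 0 ∩ 2·signedArea(BFA) = -954/5]
2. B_y = -5  [2·signedArea(BDG) = 0 ∩ 2·signedArea(BFA) = -954/5]
   → B = (-39/5, -5)
3. C_x = -51/10  [C is the reflection of G across B]
4. C_y = -13/2  [C is the reflection of G across B]
   → C = (-51/10, -13/2)

B = (-39/5, -5)
C = (-51/10, -13/2)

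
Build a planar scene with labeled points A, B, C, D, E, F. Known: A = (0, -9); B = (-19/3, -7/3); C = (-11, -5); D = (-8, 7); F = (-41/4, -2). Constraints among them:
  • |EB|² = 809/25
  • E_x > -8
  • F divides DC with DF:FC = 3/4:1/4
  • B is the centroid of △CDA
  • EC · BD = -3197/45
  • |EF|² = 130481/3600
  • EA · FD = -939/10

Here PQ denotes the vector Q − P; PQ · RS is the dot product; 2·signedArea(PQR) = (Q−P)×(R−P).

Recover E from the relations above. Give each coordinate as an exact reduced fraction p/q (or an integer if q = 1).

1. E_x = -22/3  [EC · BD = -3197/45 ∩ EA · FD = -939/10]
2. E_y = 49/15  [EC · BD = -3197/45 ∩ EA · FD = -939/10]
   → E = (-22/3, 49/15)

E = (-22/3, 49/15)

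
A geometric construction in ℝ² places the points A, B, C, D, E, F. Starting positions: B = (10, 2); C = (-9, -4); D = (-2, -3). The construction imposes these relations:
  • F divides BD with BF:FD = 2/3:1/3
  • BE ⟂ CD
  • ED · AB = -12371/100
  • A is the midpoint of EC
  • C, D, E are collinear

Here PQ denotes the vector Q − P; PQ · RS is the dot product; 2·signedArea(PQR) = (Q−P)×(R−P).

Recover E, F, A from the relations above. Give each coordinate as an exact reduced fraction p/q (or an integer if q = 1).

A = (73/100, -261/100)
E = (523/50, -61/50)
F = (2, -4/3)

1. E_x = 523/50  [C, D, E are collinear ∩ BE ⟂ CD]
2. E_y = -61/50  [C, D, E are collinear ∩ BE ⟂ CD]
   → E = (523/50, -61/50)
3. F_x = 2  [F divides BD with BF:FD = 2/3:1/3]
4. F_y = -4/3  [F divides BD with BF:FD = 2/3:1/3]
   → F = (2, -4/3)
5. A_x = 73/100  [A is the midpoint of EC]
6. A_y = -261/100  [A is the midpoint of EC]
   → A = (73/100, -261/100)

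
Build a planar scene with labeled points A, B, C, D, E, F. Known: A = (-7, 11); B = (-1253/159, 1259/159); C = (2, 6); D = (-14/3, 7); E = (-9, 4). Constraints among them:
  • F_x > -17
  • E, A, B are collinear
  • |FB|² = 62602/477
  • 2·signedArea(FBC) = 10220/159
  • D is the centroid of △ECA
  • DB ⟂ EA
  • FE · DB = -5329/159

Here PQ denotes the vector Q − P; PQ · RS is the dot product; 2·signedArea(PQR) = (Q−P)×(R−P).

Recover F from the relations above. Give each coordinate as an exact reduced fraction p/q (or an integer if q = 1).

1. F_x = -16  [2·signedArea(FBC) = 10220/159 ∩ FE · DB = -5329/159]
2. F_y = 16  [2·signedArea(FBC) = 10220/159 ∩ FE · DB = -5329/159]
   → F = (-16, 16)

F = (-16, 16)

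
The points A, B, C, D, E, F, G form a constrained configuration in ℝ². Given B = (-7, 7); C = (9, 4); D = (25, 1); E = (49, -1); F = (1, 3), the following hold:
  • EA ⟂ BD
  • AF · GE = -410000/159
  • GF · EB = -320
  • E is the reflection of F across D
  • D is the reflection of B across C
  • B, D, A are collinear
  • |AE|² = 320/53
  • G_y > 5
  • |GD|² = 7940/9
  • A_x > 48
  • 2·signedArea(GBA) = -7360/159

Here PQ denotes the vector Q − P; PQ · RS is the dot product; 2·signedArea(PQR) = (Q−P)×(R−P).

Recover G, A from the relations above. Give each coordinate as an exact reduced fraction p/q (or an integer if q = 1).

A = (2573/53, -181/53)
G = (-13/3, 17/3)

1. G_x = -13/3  [line 56·x + -8·y + 288 = 0 ∩ |GD|² = 7940/9]
2. G_y = 17/3  [line 56·x + -8·y + 288 = 0 ∩ |GD|² = 7940/9]
   → G = (-13/3, 17/3)
3. A_x = 2573/53  [2·signedArea(GBA) = -7360/159 ∩ B, D, A are collinear]
4. A_y = -181/53  [2·signedArea(GBA) = -7360/159 ∩ B, D, A are collinear]
   → A = (2573/53, -181/53)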